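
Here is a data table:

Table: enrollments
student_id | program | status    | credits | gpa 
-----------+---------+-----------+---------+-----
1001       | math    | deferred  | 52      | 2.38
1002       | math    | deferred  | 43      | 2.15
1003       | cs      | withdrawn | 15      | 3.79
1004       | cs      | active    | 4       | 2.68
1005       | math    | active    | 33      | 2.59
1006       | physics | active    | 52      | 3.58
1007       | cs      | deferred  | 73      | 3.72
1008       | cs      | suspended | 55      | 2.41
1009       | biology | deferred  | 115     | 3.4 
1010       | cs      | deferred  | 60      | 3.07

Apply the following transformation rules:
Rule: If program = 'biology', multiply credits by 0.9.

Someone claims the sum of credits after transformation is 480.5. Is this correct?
No, the correct result is 490.5.

Step 1: Calculate the correct sum after transformation
Step 2: Apply multiplier 0.9 to records where program = 'biology'
Step 3: Correct result = 490.5
Step 4: Claimed result = 480.5
Step 5: 490.5 ≠ 480.5
Conclusion: The claimed result is incorrect. The correct answer is 490.5.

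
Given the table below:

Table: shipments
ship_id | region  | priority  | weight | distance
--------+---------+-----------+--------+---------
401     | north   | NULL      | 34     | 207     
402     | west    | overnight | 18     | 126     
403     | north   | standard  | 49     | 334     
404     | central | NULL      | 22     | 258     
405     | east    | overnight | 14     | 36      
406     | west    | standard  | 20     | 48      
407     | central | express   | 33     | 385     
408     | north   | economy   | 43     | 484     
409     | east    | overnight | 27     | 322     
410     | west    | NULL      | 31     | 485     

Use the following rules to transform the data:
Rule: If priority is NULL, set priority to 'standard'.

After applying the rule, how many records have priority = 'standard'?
5

Step 1: Count records where priority IS NULL
Step 2: Found 3 records with NULL priority
Step 3: These records will have priority set to 'standard'
Step 4: Records already having priority = 'standard': 2
Step 5: Answer: 3 + 2 = 5 records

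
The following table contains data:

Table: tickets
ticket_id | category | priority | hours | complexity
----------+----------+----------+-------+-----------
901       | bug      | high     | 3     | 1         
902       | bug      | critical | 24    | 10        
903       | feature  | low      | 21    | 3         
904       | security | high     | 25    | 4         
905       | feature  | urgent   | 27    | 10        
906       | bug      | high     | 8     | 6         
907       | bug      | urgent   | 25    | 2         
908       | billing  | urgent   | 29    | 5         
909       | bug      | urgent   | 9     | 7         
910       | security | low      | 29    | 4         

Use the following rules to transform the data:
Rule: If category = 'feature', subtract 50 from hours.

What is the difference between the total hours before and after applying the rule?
100

Step 1: Original sum of hours = 200
Step 2: 2 records have category = 'feature'
Step 3: Each affected record changes by -50
Step 4: Total change = 2 × -50 = -100
Step 5: New sum = 200 + -100 = 100
Step 6: Difference = |100 - 200| = 100
        (Sum decreased by 100)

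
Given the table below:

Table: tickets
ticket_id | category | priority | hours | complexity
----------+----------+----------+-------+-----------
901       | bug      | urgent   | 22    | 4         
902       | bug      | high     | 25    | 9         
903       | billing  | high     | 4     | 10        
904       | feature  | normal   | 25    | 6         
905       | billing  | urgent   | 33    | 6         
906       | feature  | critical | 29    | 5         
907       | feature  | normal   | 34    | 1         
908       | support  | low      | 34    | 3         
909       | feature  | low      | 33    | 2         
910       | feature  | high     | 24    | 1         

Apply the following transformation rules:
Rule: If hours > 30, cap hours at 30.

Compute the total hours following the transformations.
249

Step 1: 4 records have hours > 30
Step 2: These records originally summed to 134
Step 3: After capping: 4 × 30 = 120
Step 4: Unaffected records sum: 129
Step 5: Final sum = 120 + 129 = 249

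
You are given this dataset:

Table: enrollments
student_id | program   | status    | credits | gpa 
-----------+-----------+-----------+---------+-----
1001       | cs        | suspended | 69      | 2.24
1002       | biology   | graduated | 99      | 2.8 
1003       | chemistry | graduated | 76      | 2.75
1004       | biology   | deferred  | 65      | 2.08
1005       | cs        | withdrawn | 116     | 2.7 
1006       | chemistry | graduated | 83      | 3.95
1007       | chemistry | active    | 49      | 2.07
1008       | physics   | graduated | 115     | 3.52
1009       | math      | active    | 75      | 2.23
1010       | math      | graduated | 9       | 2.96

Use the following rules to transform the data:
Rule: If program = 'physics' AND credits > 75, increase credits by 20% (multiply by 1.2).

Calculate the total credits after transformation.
779.0

Step 1: Find records where program = 'physics' AND credits > 75
Step 2: 1 records match, summing to 115
Step 3: After multiplier: 115 × 1.2 = 138.0
Step 4: Unaffected records sum: 641
Step 5: Final sum = 138.0 + 641 = 779.0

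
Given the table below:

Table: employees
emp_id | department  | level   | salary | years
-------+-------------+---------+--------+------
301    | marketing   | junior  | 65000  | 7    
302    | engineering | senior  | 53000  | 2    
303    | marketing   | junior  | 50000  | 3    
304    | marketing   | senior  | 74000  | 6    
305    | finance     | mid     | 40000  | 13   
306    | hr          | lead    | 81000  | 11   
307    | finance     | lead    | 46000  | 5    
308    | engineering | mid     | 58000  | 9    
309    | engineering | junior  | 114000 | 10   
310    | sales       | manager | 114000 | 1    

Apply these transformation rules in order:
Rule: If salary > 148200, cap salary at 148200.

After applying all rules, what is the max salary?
114000

Step 1: Original maximum salary = 114000
Step 2: Check cap of 148200 against maximum
Step 3: No records exceed the cap (max 114000 <= cap 148200), so no capping applies
Step 4: Maximum after transformation = 114000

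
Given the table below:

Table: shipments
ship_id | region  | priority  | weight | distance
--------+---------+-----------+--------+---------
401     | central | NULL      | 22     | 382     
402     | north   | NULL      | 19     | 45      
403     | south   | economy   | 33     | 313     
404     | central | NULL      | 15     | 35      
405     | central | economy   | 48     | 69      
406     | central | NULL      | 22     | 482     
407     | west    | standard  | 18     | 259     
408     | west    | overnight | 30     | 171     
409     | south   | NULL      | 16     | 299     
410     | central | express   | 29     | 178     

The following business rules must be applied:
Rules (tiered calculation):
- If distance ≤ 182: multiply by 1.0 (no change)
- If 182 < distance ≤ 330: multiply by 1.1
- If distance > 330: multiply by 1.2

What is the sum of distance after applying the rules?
2492.9

Step 1: Tier 1 (distance ≤ 182): 5 records, sum = 498 × 1.0 = 498.0
Step 2: Tier 2 (182 < distance ≤ 330): 3 records, sum = 871 × 1.1 = 958.1
Step 3: Tier 3 (distance > 330): 2 records, sum = 864 × 1.2 = 1036.8
Step 4: Final sum = 498.0 + 958.1 + 1036.8 = 2492.9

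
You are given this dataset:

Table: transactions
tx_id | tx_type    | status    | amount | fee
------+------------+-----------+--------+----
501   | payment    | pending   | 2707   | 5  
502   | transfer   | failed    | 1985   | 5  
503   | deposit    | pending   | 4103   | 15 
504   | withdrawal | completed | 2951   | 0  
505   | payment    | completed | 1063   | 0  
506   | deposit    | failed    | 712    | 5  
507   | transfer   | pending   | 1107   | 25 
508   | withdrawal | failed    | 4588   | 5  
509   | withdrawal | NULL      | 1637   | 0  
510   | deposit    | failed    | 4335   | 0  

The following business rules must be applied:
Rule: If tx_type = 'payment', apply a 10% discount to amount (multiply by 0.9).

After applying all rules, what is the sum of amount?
24811.0

Step 1: Records with tx_type = 'payment' have total amount = 3770
Step 2: Apply multiplier: 3770 × 0.9 = 3393.0
Step 3: Other records total: 21418
Step 4: Final sum = 3393.0 + 21418 = 24811.0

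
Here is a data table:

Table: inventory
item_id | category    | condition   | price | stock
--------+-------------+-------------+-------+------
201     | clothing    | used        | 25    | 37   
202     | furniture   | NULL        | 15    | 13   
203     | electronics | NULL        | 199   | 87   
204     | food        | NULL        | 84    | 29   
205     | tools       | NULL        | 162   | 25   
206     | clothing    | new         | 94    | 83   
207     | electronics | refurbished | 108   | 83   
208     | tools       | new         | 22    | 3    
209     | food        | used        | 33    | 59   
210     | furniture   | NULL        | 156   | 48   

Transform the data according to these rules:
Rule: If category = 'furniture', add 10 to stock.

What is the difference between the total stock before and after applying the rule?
20

Step 1: Original sum of stock = 467
Step 2: 2 records have category = 'furniture'
Step 3: Each affected record changes by 10
Step 4: Total change = 2 × 10 = 20
Step 5: New sum = 467 + 20 = 487
Step 6: Difference = |487 - 467| = 20
        (Sum increased by 20)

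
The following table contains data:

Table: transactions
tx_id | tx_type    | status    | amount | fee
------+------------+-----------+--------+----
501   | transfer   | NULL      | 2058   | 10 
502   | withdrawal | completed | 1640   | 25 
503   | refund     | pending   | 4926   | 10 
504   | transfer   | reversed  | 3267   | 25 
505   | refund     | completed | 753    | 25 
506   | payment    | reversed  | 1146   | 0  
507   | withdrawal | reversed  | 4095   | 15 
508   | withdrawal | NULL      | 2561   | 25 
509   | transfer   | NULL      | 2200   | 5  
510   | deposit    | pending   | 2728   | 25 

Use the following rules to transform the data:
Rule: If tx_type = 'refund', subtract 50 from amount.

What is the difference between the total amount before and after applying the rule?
100

Step 1: Original sum of amount = 25374
Step 2: 2 records have tx_type = 'refund'
Step 3: Each affected record changes by -50
Step 4: Total change = 2 × -50 = -100
Step 5: New sum = 25374 + -100 = 25274
Step 6: Difference = |25274 - 25374| = 100
        (Sum decreased by 100)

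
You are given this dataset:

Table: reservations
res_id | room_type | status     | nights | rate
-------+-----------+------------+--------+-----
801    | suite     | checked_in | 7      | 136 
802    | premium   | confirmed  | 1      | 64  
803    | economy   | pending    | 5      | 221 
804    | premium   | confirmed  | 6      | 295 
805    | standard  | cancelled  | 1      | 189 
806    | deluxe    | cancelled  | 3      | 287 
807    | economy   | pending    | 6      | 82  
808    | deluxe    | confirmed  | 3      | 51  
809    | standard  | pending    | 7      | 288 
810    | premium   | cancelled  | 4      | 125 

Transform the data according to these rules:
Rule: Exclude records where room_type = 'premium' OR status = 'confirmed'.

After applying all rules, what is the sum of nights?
29

Step 1: Find records where room_type = 'premium' OR status = 'confirmed'
Step 2: 4 records match, summing to 14
Step 3: Original sum: 43
Step 4: Remaining sum = 43 - 14 = 29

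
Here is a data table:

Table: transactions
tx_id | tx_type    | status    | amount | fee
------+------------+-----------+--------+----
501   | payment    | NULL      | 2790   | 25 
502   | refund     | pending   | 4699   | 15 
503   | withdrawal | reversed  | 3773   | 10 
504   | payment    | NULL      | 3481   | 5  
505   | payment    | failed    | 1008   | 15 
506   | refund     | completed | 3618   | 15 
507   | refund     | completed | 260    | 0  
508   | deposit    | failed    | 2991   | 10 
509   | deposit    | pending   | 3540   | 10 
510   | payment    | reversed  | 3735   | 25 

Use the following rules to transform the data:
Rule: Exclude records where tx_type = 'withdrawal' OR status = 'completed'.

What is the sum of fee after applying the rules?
105

Step 1: Find records where tx_type = 'withdrawal' OR status = 'completed'
Step 2: 3 records match, summing to 25
Step 3: Original sum: 130
Step 4: Remaining sum = 130 - 25 = 105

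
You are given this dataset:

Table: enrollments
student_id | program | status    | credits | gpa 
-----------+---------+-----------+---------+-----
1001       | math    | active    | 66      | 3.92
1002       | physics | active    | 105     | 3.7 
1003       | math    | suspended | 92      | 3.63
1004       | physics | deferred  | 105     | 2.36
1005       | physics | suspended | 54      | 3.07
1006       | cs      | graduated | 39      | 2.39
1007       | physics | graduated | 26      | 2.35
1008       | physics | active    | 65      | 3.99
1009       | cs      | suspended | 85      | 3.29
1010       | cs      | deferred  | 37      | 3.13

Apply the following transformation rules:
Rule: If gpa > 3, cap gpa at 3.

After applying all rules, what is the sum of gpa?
28.1

Step 1: 7 records have gpa > 3
Step 2: These records originally summed to 24.73
Step 3: After capping: 7 × 3 = 21
Step 4: Unaffected records sum: 7.1
Step 5: Final sum = 21 + 7.1 = 28.1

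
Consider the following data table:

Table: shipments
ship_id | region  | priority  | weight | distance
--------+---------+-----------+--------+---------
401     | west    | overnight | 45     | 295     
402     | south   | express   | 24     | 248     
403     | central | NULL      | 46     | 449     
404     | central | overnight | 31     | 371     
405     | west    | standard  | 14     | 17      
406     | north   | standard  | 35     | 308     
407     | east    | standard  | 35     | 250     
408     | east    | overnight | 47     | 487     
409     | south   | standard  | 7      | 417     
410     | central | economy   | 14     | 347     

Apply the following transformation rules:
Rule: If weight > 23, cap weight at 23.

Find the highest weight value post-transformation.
23

Step 1: Original maximum weight = 47
Step 2: Apply cap at 23
Step 3: 7 records had weight > 23 and were capped
Step 4: Maximum after transformation = 23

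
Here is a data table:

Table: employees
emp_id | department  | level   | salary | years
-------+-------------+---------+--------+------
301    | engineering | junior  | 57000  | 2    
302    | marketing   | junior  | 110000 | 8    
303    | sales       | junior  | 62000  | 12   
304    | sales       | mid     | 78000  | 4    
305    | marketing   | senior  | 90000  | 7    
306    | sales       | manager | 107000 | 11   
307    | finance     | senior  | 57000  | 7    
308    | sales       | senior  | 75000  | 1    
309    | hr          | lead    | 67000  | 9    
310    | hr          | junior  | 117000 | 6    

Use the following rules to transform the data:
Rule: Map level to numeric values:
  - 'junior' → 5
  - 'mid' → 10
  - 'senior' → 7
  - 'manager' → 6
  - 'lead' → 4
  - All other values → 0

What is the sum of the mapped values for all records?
61

Step 1: Apply mapping to each record
Step 2: Count by status:
  'junior': 4 records × 5 = 20
  'mid': 1 records × 10 = 10
  'senior': 3 records × 7 = 21
  'manager': 1 records × 6 = 6
  'lead': 1 records × 4 = 4
Step 3: Sum all mapped values = 61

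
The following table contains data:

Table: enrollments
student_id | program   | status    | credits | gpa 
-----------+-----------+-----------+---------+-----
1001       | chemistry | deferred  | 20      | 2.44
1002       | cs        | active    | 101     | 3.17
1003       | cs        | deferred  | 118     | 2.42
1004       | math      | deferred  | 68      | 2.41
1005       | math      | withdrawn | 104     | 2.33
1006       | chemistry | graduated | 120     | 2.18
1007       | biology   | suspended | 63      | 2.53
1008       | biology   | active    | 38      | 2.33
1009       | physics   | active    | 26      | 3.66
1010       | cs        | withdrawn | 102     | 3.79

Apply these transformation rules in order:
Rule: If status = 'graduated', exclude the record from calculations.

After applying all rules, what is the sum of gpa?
25.08

Step 1: Identify records where status = 'graduated'
Step 2: The excluded records sum to 2.18
Step 3: Original total gpa = 27.26
Step 4: Remaining total = 27.26 - 2.18 = 25.08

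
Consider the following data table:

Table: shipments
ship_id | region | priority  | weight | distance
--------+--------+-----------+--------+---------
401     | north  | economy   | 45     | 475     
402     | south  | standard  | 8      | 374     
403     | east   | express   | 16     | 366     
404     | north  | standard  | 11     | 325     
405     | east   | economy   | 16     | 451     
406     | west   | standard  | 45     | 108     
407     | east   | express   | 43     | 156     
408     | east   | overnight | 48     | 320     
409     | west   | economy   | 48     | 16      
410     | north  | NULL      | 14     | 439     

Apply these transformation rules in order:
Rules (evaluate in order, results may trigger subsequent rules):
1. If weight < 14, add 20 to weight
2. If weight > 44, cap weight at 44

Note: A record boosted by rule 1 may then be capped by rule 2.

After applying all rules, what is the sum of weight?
324

Step 1: Apply rule 1 to records with weight < 14
  - 2 records get bonus of 20
  - Of these, 0 records then exceed 44 and get capped
Step 2: Apply rule 2 to records with weight > 44
  - 4 records (original) are capped
Step 3: Calculate final sum = 324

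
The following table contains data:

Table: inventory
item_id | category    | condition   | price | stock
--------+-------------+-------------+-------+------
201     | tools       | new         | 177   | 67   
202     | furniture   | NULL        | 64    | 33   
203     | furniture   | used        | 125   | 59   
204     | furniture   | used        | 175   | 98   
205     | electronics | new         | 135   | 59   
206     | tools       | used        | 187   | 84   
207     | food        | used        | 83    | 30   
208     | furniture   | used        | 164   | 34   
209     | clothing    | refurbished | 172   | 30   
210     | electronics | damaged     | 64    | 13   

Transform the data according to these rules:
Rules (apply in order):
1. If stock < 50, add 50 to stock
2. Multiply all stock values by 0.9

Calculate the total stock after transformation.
681.3

Step 1: Apply Rule 1 - Add 50 to records with stock < 50
  - 5 records affected: 140 + (5 × 50) = 390
  - Unaffected records: 367
  - Sum after Rule 1: 757
Step 2: Apply Rule 2 - Multiply all by 0.9
  - 757 × 0.9 = 681.3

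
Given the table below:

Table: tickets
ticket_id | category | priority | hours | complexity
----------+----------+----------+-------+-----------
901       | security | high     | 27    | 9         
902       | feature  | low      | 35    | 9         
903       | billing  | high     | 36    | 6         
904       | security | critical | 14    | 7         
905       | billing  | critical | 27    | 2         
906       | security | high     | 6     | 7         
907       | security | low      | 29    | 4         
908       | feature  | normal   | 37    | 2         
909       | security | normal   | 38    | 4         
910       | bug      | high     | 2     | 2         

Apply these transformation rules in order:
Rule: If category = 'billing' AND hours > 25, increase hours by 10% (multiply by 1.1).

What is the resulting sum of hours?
257.3

Step 1: Find records where category = 'billing' AND hours > 25
Step 2: 2 records match, summing to 63
Step 3: After multiplier: 63 × 1.1 = 69.3
Step 4: Unaffected records sum: 188
Step 5: Final sum = 69.3 + 188 = 257.3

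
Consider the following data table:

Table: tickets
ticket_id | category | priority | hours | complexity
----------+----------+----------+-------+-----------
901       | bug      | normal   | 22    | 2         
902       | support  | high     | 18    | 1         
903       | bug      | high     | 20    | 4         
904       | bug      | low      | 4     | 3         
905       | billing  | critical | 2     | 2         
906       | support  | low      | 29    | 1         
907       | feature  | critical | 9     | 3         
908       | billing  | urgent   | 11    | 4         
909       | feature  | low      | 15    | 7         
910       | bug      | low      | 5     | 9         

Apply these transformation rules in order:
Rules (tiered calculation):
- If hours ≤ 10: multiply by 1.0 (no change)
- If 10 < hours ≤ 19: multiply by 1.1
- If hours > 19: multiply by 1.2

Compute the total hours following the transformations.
153.6

Step 1: Tier 1 (hours ≤ 10): 4 records, sum = 20 × 1.0 = 20.0
Step 2: Tier 2 (10 < hours ≤ 19): 3 records, sum = 44 × 1.1 = 48.4
Step 3: Tier 3 (hours > 19): 3 records, sum = 71 × 1.2 = 85.2
Step 4: Final sum = 20.0 + 48.4 + 85.2 = 153.6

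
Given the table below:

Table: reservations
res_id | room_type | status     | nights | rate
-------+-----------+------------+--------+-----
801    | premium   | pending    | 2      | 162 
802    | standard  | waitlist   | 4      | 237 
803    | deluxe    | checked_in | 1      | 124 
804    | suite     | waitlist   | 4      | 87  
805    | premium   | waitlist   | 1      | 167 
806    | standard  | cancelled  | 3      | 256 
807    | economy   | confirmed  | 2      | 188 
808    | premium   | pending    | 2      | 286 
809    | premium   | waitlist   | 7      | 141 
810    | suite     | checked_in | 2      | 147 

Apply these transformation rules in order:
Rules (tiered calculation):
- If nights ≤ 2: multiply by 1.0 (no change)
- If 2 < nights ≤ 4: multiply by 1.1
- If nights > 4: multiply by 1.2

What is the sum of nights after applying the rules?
30.5

Step 1: Tier 1 (nights ≤ 2): 6 records, sum = 10 × 1.0 = 10.0
Step 2: Tier 2 (2 < nights ≤ 4): 3 records, sum = 11 × 1.1 = 12.1
Step 3: Tier 3 (nights > 4): 1 records, sum = 7 × 1.2 = 8.4
Step 4: Final sum = 10.0 + 12.1 + 8.4 = 30.5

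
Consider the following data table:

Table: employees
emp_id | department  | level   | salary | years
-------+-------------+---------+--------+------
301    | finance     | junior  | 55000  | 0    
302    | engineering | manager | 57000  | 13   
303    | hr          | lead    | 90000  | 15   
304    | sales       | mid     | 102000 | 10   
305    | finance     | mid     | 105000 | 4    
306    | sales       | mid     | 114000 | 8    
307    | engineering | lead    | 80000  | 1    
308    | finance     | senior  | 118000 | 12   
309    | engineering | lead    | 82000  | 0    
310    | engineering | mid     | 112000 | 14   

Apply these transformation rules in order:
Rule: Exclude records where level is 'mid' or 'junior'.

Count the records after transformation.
5

Step 1: Count records to exclude
  - 4 (mid) + 1 (junior) = 5 records
Step 2: Total records: 10
Step 3: Remaining = 10 - 5 = 5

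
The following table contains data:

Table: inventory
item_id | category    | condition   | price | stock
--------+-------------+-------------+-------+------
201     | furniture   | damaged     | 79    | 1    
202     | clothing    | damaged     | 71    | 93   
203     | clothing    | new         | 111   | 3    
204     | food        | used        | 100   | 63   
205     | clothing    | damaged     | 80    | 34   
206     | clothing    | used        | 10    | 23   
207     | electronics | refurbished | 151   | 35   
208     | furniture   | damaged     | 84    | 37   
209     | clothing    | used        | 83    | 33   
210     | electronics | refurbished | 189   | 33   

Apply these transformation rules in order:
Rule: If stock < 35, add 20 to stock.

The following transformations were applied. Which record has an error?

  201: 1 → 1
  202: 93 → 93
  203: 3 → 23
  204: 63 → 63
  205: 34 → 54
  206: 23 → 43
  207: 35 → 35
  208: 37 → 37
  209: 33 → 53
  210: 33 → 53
Record 201 has an error. The correct transformed value should be 21, not 1.

Step 1: Check each record against the rule
Step 2: Record 201 has stock = 1
Step 3: Since 1 < 35, the bonus should have been applied
Step 4: Correct value = 21, but claimed value = 1
Conclusion: Record 201 has the error.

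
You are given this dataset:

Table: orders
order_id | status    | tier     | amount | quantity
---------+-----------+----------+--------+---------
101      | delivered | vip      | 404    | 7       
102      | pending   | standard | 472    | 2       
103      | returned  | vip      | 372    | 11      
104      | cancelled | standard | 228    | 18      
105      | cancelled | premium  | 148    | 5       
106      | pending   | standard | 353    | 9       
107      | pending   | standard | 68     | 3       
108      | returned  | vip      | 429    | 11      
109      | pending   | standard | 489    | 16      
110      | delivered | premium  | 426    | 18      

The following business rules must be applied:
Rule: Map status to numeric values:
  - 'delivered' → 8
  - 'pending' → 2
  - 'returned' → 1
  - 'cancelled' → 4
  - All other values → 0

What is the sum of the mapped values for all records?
34

Step 1: Apply mapping to each record
Step 2: Count by status:
  'delivered': 2 records × 8 = 16
  'pending': 4 records × 2 = 8
  'returned': 2 records × 1 = 2
  'cancelled': 2 records × 4 = 8
Step 3: Sum all mapped values = 34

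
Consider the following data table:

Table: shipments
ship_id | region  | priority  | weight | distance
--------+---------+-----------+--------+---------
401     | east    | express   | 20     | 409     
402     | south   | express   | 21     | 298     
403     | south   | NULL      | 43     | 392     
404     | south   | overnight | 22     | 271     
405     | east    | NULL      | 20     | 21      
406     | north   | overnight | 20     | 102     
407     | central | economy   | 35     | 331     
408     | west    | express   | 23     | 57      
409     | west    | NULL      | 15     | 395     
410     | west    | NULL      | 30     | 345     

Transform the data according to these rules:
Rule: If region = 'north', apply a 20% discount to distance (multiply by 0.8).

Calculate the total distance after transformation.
2600.6

Step 1: Records with region = 'north' have total distance = 102
Step 2: Apply multiplier: 102 × 0.8 = 81.6
Step 3: Other records total: 2519
Step 4: Final sum = 81.6 + 2519 = 2600.6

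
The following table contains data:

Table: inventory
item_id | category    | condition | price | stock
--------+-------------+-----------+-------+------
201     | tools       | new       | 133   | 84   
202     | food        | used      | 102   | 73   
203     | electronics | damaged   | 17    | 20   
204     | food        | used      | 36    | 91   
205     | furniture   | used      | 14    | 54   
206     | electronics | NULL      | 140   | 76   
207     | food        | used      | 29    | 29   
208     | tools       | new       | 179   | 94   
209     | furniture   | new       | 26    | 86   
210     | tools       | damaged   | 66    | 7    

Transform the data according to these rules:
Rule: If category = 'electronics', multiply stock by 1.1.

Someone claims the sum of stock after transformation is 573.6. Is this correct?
No, the correct result is 623.6.

Step 1: Calculate the correct sum after transformation
Step 2: Apply multiplier 1.1 to records where category = 'electronics'
Step 3: Correct result = 623.6
Step 4: Claimed result = 573.6
Step 5: 623.6 ≠ 573.6
Conclusion: The claimed result is incorrect. The correct answer is 623.6.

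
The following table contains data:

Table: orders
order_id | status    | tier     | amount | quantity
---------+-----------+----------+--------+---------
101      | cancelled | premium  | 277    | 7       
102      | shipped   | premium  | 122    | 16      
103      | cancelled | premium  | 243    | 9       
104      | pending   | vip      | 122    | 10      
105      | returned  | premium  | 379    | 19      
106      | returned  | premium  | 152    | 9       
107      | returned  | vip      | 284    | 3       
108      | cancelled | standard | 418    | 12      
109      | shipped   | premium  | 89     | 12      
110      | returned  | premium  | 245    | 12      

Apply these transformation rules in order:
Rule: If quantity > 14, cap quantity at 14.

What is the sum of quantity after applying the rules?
102

Step 1: 2 records have quantity > 14
Step 2: These records originally summed to 35
Step 3: After capping: 2 × 14 = 28
Step 4: Unaffected records sum: 74
Step 5: Final sum = 28 + 74 = 102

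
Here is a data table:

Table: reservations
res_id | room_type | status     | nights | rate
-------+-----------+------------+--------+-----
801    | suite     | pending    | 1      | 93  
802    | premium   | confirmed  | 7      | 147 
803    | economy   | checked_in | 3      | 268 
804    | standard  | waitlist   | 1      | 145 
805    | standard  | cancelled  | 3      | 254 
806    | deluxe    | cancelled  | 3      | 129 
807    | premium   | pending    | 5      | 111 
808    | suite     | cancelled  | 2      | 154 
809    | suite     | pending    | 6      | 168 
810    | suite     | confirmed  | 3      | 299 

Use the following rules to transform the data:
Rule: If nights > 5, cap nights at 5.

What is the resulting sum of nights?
31

Step 1: 2 records have nights > 5
Step 2: These records originally summed to 13
Step 3: After capping: 2 × 5 = 10
Step 4: Unaffected records sum: 21
Step 5: Final sum = 10 + 21 = 31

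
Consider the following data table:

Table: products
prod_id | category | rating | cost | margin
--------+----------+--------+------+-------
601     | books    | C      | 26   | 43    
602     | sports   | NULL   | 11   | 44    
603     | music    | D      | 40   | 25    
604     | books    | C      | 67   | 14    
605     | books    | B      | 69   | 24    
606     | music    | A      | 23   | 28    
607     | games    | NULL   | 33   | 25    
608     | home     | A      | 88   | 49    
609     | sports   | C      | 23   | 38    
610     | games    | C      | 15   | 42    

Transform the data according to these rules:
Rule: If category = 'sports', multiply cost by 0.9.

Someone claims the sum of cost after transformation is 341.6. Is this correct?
No, the correct result is 391.6.

Step 1: Calculate the correct sum after transformation
Step 2: Apply multiplier 0.9 to records where category = 'sports'
Step 3: Correct result = 391.6
Step 4: Claimed result = 341.6
Step 5: 391.6 ≠ 341.6
Conclusion: The claimed result is incorrect. The correct answer is 391.6.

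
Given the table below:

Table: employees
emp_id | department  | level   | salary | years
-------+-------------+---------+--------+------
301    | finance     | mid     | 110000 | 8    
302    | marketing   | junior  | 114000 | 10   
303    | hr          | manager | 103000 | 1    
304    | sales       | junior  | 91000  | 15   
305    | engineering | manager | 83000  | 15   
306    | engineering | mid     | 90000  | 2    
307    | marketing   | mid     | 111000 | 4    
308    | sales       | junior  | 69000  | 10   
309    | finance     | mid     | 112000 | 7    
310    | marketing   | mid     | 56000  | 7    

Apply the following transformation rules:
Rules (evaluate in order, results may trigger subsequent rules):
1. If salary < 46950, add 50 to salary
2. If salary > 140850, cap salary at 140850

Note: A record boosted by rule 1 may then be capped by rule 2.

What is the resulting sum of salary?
939000

Step 1: Apply rule 1 to records with salary < 46950
  - 0 records get bonus of 50
  - Of these, 0 records then exceed 140850 and get capped
Step 2: Apply rule 2 to records with salary > 140850
  - 0 records (original) are capped
Step 3: Calculate final sum = 939000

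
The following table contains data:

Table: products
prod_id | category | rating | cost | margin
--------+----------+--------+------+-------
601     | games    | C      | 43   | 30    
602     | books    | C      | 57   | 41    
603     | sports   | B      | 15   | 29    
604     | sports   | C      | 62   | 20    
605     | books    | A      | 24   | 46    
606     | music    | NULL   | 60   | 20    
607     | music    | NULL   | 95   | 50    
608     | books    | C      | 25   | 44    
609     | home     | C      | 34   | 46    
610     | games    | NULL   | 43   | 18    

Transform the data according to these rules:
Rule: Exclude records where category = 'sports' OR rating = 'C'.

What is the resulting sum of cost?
222

Step 1: Find records where category = 'sports' OR rating = 'C'
Step 2: 6 records match, summing to 236
Step 3: Original sum: 458
Step 4: Remaining sum = 458 - 236 = 222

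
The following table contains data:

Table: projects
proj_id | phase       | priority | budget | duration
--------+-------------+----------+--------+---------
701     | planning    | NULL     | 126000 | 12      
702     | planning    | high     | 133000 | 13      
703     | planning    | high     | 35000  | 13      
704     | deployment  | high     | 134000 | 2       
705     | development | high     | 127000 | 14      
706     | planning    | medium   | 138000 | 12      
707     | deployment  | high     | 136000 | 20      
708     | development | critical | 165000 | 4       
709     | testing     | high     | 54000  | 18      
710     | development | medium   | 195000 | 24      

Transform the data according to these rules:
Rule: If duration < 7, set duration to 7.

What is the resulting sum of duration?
140

Step 1: 2 records have duration < 7
Step 2: These records originally summed to 6
Step 3: After setting to minimum: 2 × 7 = 14
Step 4: Unaffected records sum: 126
Step 5: Final sum = 14 + 126 = 140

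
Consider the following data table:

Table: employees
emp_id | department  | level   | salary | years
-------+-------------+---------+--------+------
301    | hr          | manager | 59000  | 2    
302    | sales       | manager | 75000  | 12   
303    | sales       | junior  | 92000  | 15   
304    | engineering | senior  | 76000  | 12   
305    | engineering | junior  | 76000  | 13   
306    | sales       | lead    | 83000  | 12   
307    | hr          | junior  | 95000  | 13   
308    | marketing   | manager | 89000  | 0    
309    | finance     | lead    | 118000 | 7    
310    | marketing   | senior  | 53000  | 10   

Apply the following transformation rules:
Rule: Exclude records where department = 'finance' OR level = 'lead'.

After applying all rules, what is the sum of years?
77

Step 1: Find records where department = 'finance' OR level = 'lead'
Step 2: 2 records match, summing to 19
Step 3: Original sum: 96
Step 4: Remaining sum = 96 - 19 = 77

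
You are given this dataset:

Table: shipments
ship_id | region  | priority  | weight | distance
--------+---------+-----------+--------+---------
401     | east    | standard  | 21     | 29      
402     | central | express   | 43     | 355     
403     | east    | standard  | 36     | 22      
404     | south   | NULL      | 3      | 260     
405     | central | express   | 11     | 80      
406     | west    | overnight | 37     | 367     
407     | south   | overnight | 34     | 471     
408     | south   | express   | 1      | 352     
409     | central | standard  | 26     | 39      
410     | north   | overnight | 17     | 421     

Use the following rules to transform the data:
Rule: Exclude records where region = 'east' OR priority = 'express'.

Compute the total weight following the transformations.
117

Step 1: Find records where region = 'east' OR priority = 'express'
Step 2: 5 records match, summing to 112
Step 3: Original sum: 229
Step 4: Remaining sum = 229 - 112 = 117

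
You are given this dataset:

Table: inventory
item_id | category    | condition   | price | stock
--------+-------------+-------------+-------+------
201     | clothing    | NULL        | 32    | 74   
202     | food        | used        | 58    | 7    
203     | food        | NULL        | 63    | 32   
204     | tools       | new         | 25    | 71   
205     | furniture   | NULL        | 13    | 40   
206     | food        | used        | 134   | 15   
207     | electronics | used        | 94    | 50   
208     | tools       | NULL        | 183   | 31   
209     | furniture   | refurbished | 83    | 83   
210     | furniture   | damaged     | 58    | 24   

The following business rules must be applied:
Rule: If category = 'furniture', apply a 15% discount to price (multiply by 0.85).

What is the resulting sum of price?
719.9

Step 1: Records with category = 'furniture' have total price = 154
Step 2: Apply multiplier: 154 × 0.85 = 130.9
Step 3: Other records total: 589
Step 4: Final sum = 130.9 + 589 = 719.9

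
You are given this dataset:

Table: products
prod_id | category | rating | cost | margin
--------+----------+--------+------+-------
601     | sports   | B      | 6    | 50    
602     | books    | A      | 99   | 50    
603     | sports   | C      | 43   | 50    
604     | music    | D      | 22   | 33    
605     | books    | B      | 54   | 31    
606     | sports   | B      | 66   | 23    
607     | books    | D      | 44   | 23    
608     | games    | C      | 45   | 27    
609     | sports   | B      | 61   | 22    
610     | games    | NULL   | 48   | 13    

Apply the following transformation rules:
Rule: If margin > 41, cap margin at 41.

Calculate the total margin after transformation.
295

Step 1: 3 records have margin > 41
Step 2: These records originally summed to 150
Step 3: After capping: 3 × 41 = 123
Step 4: Unaffected records sum: 172
Step 5: Final sum = 123 + 172 = 295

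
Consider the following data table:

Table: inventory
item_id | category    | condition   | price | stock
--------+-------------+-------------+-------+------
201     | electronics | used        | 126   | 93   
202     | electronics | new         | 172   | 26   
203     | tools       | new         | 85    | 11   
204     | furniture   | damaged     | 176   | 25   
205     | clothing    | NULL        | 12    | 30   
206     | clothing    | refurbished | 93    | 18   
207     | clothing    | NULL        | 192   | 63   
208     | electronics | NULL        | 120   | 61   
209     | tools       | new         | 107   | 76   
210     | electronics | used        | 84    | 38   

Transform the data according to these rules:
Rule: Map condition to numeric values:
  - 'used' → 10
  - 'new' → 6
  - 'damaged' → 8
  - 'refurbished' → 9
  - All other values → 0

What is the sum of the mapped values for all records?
55

Step 1: Apply mapping to each record
Step 2: Count by status:
  'used': 2 records × 10 = 20
  'new': 3 records × 6 = 18
  'damaged': 1 records × 8 = 8
  'refurbished': 1 records × 9 = 9
Step 3: Sum all mapped values = 55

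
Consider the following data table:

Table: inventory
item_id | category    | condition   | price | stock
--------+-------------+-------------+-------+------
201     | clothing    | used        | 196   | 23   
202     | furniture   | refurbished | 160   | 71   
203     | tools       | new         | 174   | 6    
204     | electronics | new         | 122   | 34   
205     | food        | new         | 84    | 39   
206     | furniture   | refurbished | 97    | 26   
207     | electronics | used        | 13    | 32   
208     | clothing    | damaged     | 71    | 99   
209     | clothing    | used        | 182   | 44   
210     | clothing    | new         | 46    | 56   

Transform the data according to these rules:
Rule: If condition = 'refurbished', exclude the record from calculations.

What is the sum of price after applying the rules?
888

Step 1: Identify records where condition = 'refurbished'
Step 2: The excluded records sum to 257
Step 3: Original total price = 1145
Step 4: Remaining total = 1145 - 257 = 888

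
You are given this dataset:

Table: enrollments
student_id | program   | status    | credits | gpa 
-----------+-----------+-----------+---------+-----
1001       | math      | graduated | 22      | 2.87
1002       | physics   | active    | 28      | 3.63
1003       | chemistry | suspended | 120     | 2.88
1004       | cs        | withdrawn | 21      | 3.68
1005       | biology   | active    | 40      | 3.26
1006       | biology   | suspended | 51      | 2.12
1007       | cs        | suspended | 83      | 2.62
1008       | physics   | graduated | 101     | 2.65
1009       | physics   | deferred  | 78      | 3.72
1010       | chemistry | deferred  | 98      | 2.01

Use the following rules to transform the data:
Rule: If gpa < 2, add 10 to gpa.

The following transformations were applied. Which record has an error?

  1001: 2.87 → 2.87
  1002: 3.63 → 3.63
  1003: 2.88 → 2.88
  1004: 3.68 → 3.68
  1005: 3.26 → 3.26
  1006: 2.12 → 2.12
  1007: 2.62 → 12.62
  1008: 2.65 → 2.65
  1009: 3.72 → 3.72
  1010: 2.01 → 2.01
Record 1007 has an error. The correct transformed value should be 2.62, not 12.62.

Step 1: Check each record against the rule
Step 2: Record 1007 has gpa = 2.62
Step 3: Since 2.62 >= 2, the bonus should not have been applied
Step 4: Correct value = 2.62, but claimed value = 12.62
Conclusion: Record 1007 has the error.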